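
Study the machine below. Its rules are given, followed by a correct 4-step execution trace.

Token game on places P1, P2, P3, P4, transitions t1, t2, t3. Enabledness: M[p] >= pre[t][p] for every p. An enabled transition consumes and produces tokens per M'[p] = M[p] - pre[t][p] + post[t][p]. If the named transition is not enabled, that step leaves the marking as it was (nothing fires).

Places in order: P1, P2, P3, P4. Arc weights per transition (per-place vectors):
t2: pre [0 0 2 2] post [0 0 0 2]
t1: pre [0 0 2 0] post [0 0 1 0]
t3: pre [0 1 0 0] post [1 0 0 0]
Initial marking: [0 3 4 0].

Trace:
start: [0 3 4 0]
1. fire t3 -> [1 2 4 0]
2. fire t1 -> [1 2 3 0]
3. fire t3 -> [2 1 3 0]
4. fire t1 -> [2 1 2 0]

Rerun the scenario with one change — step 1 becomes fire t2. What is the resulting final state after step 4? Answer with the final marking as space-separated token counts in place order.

1 2 2 0

(re-executing from step 1 with the substitution; state before step 1: [0 3 4 0])
1. fire t2 -> [0 3 4 0]
2. fire t1 -> [0 3 3 0]
3. fire t3 -> [1 2 3 0]
4. fire t1 -> [1 2 2 0]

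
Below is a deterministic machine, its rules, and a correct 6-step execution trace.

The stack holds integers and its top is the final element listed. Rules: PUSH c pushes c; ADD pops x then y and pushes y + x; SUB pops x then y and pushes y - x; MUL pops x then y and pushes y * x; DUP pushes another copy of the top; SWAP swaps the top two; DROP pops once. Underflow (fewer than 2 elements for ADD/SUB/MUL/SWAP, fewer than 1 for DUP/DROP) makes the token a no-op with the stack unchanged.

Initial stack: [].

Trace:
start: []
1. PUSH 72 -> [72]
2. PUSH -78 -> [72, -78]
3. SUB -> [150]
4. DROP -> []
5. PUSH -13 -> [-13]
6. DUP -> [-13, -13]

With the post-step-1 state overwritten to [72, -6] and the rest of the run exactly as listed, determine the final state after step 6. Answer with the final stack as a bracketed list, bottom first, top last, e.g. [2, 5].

[72, -13, -13]

state after step 1 := [72, -6]
2. PUSH -78 -> [72, -6, -78]
3. SUB -> [72, 72]
4. DROP -> [72]
5. PUSH -13 -> [72, -13]
6. DUP -> [72, -13, -13]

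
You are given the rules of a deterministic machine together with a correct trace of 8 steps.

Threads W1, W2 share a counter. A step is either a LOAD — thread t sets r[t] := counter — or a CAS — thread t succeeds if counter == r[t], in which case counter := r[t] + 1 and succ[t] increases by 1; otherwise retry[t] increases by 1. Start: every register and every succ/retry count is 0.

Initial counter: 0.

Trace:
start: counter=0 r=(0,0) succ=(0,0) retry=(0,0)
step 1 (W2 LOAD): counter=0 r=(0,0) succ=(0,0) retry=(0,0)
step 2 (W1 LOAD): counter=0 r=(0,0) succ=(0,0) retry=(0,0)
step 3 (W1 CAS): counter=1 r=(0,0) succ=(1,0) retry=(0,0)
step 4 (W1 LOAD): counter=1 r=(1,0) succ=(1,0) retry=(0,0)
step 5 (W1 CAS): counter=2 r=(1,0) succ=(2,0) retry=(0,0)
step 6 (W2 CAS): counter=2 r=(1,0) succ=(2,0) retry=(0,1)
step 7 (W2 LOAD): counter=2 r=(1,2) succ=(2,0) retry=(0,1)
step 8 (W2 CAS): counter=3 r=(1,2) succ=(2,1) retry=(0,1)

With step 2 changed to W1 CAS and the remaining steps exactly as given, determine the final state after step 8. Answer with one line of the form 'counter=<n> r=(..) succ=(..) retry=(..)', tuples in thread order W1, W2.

counter=3 r=(1,2) succ=(2,1) retry=(1,1)

(re-executing from step 2 with the substitution; state before step 2: counter=0 r=(0,0) succ=(0,0) retry=(0,0))
step 2 (W1 CAS): counter=1 r=(0,0) succ=(1,0) retry=(0,0)
step 3 (W1 CAS): counter=1 r=(0,0) succ=(1,0) retry=(1,0)
step 4 (W1 LOAD): counter=1 r=(1,0) succ=(1,0) retry=(1,0)
step 5 (W1 CAS): counter=2 r=(1,0) succ=(2,0) retry=(1,0)
step 6 (W2 CAS): counter=2 r=(1,0) succ=(2,0) retry=(1,1)
step 7 (W2 LOAD): counter=2 r=(1,2) succ=(2,0) retry=(1,1)
step 8 (W2 CAS): counter=3 r=(1,2) succ=(2,1) retry=(1,1)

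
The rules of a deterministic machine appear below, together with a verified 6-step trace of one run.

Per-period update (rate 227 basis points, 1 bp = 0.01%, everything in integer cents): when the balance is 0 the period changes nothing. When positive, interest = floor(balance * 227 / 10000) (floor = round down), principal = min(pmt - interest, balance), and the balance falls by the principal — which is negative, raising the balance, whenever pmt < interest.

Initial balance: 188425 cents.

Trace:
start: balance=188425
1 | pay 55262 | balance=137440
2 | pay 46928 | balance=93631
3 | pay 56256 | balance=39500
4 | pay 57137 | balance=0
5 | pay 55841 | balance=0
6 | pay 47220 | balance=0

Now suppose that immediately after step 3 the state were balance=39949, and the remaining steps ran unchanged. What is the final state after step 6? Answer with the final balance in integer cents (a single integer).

state after step 3 := balance=39949
4 | pay 57137 | balance=0
5 | pay 55841 | balance=0
6 | pay 47220 | balance=0

0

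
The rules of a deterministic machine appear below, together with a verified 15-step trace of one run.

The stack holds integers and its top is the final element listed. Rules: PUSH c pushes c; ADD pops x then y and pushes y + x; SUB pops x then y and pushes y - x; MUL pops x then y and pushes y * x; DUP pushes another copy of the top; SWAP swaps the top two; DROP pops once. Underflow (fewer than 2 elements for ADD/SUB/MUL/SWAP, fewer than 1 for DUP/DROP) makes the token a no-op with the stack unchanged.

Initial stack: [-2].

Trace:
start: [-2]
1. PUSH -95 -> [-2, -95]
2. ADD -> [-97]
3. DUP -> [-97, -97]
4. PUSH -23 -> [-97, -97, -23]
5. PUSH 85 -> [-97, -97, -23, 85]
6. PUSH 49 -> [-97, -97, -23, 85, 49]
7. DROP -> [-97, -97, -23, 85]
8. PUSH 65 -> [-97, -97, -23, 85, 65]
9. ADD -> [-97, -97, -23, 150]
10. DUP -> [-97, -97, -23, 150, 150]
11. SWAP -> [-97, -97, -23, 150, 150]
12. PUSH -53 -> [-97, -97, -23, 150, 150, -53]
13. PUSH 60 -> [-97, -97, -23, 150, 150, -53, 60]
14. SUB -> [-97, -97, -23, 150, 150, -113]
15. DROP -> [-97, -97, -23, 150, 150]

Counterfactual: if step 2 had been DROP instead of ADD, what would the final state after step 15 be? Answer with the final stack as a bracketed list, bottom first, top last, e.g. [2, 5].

[-2, -2, -23, 150, 150]

(re-executing from step 2 with the substitution; state before step 2: [-2, -95])
2. DROP -> [-2]
3. DUP -> [-2, -2]
4. PUSH -23 -> [-2, -2, -23]
5. PUSH 85 -> [-2, -2, -23, 85]
6. PUSH 49 -> [-2, -2, -23, 85, 49]
7. DROP -> [-2, -2, -23, 85]
8. PUSH 65 -> [-2, -2, -23, 85, 65]
9. ADD -> [-2, -2, -23, 150]
10. DUP -> [-2, -2, -23, 150, 150]
11. SWAP -> [-2, -2, -23, 150, 150]
12. PUSH -53 -> [-2, -2, -23, 150, 150, -53]
13. PUSH 60 -> [-2, -2, -23, 150, 150, -53, 60]
14. SUB -> [-2, -2, -23, 150, 150, -113]
15. DROP -> [-2, -2, -23, 150, 150]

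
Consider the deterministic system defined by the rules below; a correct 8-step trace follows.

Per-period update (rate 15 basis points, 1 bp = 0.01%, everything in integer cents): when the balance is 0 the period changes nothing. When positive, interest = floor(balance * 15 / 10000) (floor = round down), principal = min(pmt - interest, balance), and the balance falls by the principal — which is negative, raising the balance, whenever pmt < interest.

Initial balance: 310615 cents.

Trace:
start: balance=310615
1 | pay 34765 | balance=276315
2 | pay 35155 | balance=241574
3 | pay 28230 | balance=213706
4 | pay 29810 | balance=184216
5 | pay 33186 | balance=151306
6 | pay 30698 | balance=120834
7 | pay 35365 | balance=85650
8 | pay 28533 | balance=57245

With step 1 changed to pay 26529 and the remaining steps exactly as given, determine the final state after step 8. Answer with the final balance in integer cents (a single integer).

(re-executing from step 1 with the substitution; state before step 1: balance=310615)
1 | pay 26529 | balance=284551
2 | pay 35155 | balance=249822
3 | pay 28230 | balance=221966
4 | pay 29810 | balance=192488
5 | pay 33186 | balance=159590
6 | pay 30698 | balance=129131
7 | pay 35365 | balance=93959
8 | pay 28533 | balance=65566

65566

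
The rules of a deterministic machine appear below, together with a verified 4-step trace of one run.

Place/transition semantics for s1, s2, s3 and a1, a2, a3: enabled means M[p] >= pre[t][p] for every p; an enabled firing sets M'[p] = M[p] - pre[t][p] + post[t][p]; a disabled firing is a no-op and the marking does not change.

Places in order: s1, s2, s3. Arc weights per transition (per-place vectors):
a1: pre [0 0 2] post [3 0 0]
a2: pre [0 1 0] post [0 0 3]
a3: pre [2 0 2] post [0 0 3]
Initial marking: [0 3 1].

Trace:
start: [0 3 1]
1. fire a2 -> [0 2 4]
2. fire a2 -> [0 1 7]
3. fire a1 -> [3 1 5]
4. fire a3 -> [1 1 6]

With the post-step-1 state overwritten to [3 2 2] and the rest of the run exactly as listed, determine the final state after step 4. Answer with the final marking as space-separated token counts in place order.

4 1 4

state after step 1 := [3 2 2]
2. fire a2 -> [3 1 5]
3. fire a1 -> [6 1 3]
4. fire a3 -> [4 1 4]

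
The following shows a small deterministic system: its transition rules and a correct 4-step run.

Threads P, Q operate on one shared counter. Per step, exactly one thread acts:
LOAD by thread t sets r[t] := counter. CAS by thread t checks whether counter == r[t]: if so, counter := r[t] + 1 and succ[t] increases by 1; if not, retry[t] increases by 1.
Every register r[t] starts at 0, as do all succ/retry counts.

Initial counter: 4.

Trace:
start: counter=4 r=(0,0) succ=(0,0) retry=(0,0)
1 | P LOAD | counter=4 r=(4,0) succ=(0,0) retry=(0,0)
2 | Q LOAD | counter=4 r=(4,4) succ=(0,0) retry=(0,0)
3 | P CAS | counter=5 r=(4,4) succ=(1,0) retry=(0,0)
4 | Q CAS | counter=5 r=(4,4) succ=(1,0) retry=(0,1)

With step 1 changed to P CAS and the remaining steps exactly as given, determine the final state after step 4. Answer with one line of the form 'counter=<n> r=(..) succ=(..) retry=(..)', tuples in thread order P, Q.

counter=5 r=(0,4) succ=(0,1) retry=(2,0)

(re-executing from step 1 with the substitution; state before step 1: counter=4 r=(0,0) succ=(0,0) retry=(0,0))
1 | P CAS | counter=4 r=(0,0) succ=(0,0) retry=(1,0)
2 | Q LOAD | counter=4 r=(0,4) succ=(0,0) retry=(1,0)
3 | P CAS | counter=4 r=(0,4) succ=(0,0) retry=(2,0)
4 | Q CAS | counter=5 r=(0,4) succ=(0,1) retry=(2,0)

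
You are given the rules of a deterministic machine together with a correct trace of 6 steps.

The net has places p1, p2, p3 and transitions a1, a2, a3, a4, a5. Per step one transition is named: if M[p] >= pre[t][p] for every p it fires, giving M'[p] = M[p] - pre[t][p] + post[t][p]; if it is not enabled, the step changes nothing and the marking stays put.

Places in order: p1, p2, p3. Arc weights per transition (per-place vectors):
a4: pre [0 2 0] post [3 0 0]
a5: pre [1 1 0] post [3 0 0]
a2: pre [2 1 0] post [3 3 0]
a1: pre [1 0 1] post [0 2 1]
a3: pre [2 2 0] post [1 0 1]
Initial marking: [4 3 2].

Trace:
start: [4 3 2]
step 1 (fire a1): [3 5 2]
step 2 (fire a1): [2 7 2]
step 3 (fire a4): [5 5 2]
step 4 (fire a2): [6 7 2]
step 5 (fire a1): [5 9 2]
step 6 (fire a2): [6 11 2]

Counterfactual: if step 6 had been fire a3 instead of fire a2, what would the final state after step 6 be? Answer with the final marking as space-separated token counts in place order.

(re-executing from step 6 with the substitution; state before step 6: [5 9 2])
step 6 (fire a3): [4 7 3]

4 7 3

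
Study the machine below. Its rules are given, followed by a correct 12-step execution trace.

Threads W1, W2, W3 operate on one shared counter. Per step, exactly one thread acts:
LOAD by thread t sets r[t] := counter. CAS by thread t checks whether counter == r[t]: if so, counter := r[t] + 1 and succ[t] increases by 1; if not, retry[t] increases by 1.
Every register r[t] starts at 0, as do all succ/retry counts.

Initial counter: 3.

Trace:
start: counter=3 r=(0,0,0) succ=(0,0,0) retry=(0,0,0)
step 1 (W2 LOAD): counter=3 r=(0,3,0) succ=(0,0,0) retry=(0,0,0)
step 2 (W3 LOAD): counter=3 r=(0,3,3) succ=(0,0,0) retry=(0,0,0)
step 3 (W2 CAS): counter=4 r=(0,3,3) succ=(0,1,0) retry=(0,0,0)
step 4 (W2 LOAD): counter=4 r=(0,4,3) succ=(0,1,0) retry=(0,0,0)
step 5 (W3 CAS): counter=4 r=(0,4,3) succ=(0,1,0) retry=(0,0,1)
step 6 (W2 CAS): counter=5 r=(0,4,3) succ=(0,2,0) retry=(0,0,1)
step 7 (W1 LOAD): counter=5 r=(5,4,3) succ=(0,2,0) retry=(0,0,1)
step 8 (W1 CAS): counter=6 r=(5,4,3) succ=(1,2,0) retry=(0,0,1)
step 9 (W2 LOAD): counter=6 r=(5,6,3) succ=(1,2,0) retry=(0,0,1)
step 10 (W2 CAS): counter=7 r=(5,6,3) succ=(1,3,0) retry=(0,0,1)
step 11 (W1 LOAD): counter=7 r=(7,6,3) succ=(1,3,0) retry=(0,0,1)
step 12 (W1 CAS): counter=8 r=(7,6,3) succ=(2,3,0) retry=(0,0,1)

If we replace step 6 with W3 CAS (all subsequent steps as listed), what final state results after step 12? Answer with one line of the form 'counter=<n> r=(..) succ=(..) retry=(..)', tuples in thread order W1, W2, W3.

counter=7 r=(6,5,3) succ=(2,2,0) retry=(0,0,2)

(re-executing from step 6 with the substitution; state before step 6: counter=4 r=(0,4,3) succ=(0,1,0) retry=(0,0,1))
step 6 (W3 CAS): counter=4 r=(0,4,3) succ=(0,1,0) retry=(0,0,2)
step 7 (W1 LOAD): counter=4 r=(4,4,3) succ=(0,1,0) retry=(0,0,2)
step 8 (W1 CAS): counter=5 r=(4,4,3) succ=(1,1,0) retry=(0,0,2)
step 9 (W2 LOAD): counter=5 r=(4,5,3) succ=(1,1,0) retry=(0,0,2)
step 10 (W2 CAS): counter=6 r=(4,5,3) succ=(1,2,0) retry=(0,0,2)
step 11 (W1 LOAD): counter=6 r=(6,5,3) succ=(1,2,0) retry=(0,0,2)
step 12 (W1 CAS): counter=7 r=(6,5,3) succ=(2,2,0) retry=(0,0,2)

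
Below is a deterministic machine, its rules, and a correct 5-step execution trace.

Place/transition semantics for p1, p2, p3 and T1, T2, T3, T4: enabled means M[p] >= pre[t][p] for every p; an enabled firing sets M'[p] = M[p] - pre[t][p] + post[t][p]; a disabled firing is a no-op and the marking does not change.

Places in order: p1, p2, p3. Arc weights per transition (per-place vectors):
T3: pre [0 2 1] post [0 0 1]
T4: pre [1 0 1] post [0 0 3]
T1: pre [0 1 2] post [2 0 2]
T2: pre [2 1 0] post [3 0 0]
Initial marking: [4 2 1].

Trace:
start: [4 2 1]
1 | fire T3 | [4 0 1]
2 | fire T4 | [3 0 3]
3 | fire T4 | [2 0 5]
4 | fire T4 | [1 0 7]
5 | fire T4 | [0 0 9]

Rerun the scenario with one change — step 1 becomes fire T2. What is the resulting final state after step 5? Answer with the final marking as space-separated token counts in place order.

1 1 9

(re-executing from step 1 with the substitution; state before step 1: [4 2 1])
1 | fire T2 | [5 1 1]
2 | fire T4 | [4 1 3]
3 | fire T4 | [3 1 5]
4 | fire T4 | [2 1 7]
5 | fire T4 | [1 1 9]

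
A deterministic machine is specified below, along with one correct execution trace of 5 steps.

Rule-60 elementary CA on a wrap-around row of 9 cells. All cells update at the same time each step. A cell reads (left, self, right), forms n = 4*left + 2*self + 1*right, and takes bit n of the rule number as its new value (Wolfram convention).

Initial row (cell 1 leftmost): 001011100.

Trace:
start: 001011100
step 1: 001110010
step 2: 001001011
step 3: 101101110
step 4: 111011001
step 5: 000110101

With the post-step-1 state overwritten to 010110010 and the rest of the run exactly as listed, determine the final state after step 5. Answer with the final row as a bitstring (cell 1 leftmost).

011111001

state after step 1 := 010110010
step 2: 011101011
step 3: 110011110
step 4: 101010001
step 5: 011111001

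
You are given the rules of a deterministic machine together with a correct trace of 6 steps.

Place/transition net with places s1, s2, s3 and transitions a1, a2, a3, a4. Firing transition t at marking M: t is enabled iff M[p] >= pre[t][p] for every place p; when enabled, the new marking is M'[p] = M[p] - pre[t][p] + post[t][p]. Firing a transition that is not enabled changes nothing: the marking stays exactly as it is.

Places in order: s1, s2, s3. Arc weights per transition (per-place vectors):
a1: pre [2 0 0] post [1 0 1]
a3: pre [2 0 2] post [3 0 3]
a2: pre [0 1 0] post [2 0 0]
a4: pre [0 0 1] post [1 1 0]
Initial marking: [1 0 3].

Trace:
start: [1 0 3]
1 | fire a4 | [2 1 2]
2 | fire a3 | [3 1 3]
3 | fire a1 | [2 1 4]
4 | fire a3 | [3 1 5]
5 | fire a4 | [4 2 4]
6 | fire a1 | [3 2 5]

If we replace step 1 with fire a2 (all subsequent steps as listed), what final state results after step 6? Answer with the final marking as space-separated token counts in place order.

1 1 3

(re-executing from step 1 with the substitution; state before step 1: [1 0 3])
1 | fire a2 | [1 0 3]
2 | fire a3 | [1 0 3]
3 | fire a1 | [1 0 3]
4 | fire a3 | [1 0 3]
5 | fire a4 | [2 1 2]
6 | fire a1 | [1 1 3]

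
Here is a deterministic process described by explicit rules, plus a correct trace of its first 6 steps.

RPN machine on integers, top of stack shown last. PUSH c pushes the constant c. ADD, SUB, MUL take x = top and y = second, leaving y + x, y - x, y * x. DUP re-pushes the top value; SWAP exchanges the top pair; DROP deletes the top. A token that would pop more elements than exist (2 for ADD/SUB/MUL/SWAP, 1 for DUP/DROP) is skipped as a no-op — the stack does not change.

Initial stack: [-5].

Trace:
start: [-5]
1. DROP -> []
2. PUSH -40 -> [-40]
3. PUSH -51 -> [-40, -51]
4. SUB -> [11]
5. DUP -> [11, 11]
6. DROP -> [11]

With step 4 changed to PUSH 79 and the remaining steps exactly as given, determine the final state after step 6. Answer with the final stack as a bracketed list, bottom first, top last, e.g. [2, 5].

[-40, -51, 79]

(re-executing from step 4 with the substitution; state before step 4: [-40, -51])
4. PUSH 79 -> [-40, -51, 79]
5. DUP -> [-40, -51, 79, 79]
6. DROP -> [-40, -51, 79]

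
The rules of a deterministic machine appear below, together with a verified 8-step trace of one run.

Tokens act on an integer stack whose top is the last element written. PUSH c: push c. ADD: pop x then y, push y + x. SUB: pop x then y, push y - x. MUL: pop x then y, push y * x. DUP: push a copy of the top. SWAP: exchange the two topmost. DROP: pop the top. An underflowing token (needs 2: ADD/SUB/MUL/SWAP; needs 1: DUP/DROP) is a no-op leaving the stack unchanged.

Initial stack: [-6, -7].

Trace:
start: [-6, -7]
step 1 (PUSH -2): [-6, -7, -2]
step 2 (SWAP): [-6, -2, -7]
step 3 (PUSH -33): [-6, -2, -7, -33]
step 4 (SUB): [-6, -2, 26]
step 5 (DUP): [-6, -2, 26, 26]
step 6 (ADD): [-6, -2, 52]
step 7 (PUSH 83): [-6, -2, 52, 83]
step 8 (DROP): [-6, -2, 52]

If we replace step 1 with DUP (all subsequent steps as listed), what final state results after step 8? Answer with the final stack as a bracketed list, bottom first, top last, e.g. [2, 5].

[-6, -7, 52]

(re-executing from step 1 with the substitution; state before step 1: [-6, -7])
step 1 (DUP): [-6, -7, -7]
step 2 (SWAP): [-6, -7, -7]
step 3 (PUSH -33): [-6, -7, -7, -33]
step 4 (SUB): [-6, -7, 26]
step 5 (DUP): [-6, -7, 26, 26]
step 6 (ADD): [-6, -7, 52]
step 7 (PUSH 83): [-6, -7, 52, 83]
step 8 (DROP): [-6, -7, 52]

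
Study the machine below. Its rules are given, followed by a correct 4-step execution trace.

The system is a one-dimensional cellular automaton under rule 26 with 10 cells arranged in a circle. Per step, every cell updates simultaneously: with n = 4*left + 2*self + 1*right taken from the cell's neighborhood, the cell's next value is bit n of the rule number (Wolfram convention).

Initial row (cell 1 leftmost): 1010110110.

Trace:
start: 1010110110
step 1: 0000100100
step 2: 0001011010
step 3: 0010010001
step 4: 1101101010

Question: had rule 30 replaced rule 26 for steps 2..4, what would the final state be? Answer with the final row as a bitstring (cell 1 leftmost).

(re-executing steps 2..4 under rule 30; state before step 2: 0000100100)
step 2: 0001111110
step 3: 0011000001
step 4: 1110100011

1110100011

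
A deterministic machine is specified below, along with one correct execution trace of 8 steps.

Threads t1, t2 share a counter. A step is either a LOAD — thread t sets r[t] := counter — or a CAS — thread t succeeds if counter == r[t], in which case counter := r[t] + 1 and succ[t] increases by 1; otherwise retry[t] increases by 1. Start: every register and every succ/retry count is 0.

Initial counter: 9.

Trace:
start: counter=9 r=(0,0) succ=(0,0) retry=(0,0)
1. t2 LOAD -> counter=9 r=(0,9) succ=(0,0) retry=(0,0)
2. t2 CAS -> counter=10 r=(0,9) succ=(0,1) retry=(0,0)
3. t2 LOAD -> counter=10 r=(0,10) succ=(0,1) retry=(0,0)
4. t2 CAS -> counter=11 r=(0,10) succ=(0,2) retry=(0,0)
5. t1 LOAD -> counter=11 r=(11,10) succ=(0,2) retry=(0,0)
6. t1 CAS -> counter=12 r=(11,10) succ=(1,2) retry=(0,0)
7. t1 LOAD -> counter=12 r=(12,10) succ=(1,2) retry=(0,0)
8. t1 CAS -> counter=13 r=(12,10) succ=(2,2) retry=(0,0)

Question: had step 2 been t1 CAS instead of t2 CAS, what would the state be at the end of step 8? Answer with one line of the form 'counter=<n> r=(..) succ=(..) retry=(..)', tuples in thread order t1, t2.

(re-executing from step 2 with the substitution; state before step 2: counter=9 r=(0,9) succ=(0,0) retry=(0,0))
2. t1 CAS -> counter=9 r=(0,9) succ=(0,0) retry=(1,0)
3. t2 LOAD -> counter=9 r=(0,9) succ=(0,0) retry=(1,0)
4. t2 CAS -> counter=10 r=(0,9) succ=(0,1) retry=(1,0)
5. t1 LOAD -> counter=10 r=(10,9) succ=(0,1) retry=(1,0)
6. t1 CAS -> counter=11 r=(10,9) succ=(1,1) retry=(1,0)
7. t1 LOAD -> counter=11 r=(11,9) succ=(1,1) retry=(1,0)
8. t1 CAS -> counter=12 r=(11,9) succ=(2,1) retry=(1,0)

counter=12 r=(11,9) succ=(2,1) retry=(1,0)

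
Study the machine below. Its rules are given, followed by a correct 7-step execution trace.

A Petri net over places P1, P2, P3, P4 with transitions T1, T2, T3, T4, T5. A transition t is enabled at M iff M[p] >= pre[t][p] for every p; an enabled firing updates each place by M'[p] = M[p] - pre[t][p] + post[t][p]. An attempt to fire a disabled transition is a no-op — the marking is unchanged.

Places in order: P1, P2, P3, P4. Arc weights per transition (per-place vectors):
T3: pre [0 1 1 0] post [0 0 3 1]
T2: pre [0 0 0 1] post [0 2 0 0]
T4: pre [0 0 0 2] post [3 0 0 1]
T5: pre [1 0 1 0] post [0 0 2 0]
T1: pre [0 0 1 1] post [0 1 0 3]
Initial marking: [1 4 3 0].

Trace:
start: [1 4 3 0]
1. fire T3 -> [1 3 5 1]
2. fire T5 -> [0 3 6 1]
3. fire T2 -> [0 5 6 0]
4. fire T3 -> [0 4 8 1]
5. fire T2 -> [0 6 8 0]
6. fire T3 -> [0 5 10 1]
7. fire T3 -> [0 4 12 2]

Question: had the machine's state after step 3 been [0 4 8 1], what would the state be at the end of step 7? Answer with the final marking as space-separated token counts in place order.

0 3 14 3

state after step 3 := [0 4 8 1]
4. fire T3 -> [0 3 10 2]
5. fire T2 -> [0 5 10 1]
6. fire T3 -> [0 4 12 2]
7. fire T3 -> [0 3 14 3]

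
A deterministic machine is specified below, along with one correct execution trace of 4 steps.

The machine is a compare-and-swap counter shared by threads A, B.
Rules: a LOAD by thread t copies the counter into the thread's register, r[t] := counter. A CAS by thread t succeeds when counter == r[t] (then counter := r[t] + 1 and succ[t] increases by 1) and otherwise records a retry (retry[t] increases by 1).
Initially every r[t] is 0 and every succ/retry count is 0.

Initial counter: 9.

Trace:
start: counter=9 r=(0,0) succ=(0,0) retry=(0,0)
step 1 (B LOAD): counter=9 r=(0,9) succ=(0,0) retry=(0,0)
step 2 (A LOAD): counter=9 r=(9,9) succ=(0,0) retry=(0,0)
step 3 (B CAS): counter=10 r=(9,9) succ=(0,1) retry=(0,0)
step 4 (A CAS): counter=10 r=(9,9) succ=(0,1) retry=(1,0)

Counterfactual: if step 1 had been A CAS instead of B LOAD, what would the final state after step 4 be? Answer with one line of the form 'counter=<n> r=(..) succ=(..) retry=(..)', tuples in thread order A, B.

counter=10 r=(9,0) succ=(1,0) retry=(1,1)

(re-executing from step 1 with the substitution; state before step 1: counter=9 r=(0,0) succ=(0,0) retry=(0,0))
step 1 (A CAS): counter=9 r=(0,0) succ=(0,0) retry=(1,0)
step 2 (A LOAD): counter=9 r=(9,0) succ=(0,0) retry=(1,0)
step 3 (B CAS): counter=9 r=(9,0) succ=(0,0) retry=(1,1)
step 4 (A CAS): counter=10 r=(9,0) succ=(1,0) retry=(1,1)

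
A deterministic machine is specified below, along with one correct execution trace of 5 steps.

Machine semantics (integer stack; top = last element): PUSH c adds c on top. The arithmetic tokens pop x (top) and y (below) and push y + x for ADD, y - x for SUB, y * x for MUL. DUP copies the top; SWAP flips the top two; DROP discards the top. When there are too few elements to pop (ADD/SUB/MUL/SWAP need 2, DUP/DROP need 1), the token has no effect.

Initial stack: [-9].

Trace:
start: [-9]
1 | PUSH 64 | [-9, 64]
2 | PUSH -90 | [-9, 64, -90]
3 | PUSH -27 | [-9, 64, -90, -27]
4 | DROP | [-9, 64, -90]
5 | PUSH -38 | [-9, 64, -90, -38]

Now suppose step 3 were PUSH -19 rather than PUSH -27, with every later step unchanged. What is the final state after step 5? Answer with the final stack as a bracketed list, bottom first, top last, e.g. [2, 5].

(re-executing from step 3 with the substitution; state before step 3: [-9, 64, -90])
3 | PUSH -19 | [-9, 64, -90, -19]
4 | DROP | [-9, 64, -90]
5 | PUSH -38 | [-9, 64, -90, -38]

[-9, 64, -90, -38]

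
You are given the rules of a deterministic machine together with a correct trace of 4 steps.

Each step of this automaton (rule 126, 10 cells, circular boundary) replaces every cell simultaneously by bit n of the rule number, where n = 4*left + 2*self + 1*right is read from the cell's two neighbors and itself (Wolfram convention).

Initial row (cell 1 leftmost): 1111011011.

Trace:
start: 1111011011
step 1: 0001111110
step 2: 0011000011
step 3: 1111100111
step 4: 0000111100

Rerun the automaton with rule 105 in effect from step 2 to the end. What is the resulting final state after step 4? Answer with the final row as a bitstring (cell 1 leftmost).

0010011001

(re-executing steps 2..4 under rule 105; state before step 2: 0001111110)
step 2: 1101000010
step 3: 1110011001
step 4: 0010011001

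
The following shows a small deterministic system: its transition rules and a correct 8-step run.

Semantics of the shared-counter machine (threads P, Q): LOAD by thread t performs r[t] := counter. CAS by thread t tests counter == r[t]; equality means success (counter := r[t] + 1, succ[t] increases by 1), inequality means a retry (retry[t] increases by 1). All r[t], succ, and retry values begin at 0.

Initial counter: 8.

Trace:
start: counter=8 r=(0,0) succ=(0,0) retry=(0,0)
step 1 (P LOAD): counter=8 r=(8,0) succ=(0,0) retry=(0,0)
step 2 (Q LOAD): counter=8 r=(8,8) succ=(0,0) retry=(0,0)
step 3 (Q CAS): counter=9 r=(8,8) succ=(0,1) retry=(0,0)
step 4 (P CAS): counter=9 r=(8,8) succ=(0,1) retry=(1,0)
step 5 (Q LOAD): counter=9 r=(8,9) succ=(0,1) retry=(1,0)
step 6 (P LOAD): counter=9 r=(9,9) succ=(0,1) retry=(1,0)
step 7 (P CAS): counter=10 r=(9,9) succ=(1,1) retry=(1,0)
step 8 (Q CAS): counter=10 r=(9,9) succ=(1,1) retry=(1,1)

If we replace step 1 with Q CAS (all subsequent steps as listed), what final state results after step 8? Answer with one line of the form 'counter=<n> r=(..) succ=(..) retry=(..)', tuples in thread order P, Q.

counter=10 r=(9,9) succ=(1,1) retry=(1,2)

(re-executing from step 1 with the substitution; state before step 1: counter=8 r=(0,0) succ=(0,0) retry=(0,0))
step 1 (Q CAS): counter=8 r=(0,0) succ=(0,0) retry=(0,1)
step 2 (Q LOAD): counter=8 r=(0,8) succ=(0,0) retry=(0,1)
step 3 (Q CAS): counter=9 r=(0,8) succ=(0,1) retry=(0,1)
step 4 (P CAS): counter=9 r=(0,8) succ=(0,1) retry=(1,1)
step 5 (Q LOAD): counter=9 r=(0,9) succ=(0,1) retry=(1,1)
step 6 (P LOAD): counter=9 r=(9,9) succ=(0,1) retry=(1,1)
step 7 (P CAS): counter=10 r=(9,9) succ=(1,1) retry=(1,1)
step 8 (Q CAS): counter=10 r=(9,9) succ=(1,1) retry=(1,2)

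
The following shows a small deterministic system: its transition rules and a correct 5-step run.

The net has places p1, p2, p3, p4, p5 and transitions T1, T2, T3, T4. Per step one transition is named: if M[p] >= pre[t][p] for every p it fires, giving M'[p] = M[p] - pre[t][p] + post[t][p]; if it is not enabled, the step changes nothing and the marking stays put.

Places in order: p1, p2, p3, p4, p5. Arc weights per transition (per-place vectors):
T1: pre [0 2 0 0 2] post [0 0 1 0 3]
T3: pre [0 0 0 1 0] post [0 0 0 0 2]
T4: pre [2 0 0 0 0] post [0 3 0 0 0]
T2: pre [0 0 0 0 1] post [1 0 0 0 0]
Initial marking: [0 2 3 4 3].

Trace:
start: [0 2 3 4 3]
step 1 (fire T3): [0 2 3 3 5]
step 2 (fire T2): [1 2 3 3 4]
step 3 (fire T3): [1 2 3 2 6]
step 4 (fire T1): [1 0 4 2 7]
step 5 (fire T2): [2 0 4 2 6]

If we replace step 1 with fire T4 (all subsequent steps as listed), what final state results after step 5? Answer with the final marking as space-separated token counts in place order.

2 0 4 3 4

(re-executing from step 1 with the substitution; state before step 1: [0 2 3 4 3])
step 1 (fire T4): [0 2 3 4 3]
step 2 (fire T2): [1 2 3 4 2]
step 3 (fire T3): [1 2 3 3 4]
step 4 (fire T1): [1 0 4 3 5]
step 5 (fire T2): [2 0 4 3 4]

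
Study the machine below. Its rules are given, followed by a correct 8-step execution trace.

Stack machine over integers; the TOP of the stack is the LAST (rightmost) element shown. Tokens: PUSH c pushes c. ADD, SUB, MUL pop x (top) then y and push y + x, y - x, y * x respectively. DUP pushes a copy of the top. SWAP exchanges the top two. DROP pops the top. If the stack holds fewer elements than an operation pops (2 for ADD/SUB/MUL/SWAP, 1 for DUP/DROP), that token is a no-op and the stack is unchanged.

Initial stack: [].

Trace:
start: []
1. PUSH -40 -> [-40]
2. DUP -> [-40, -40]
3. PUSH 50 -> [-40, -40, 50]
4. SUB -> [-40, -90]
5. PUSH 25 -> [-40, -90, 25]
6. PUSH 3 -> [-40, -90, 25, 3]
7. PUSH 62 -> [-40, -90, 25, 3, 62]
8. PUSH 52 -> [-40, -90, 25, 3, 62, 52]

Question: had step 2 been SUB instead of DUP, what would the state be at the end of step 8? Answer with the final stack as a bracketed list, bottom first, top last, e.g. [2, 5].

[-90, 25, 3, 62, 52]

(re-executing from step 2 with the substitution; state before step 2: [-40])
2. SUB -> [-40]
3. PUSH 50 -> [-40, 50]
4. SUB -> [-90]
5. PUSH 25 -> [-90, 25]
6. PUSH 3 -> [-90, 25, 3]
7. PUSH 62 -> [-90, 25, 3, 62]
8. PUSH 52 -> [-90, 25, 3, 62, 52]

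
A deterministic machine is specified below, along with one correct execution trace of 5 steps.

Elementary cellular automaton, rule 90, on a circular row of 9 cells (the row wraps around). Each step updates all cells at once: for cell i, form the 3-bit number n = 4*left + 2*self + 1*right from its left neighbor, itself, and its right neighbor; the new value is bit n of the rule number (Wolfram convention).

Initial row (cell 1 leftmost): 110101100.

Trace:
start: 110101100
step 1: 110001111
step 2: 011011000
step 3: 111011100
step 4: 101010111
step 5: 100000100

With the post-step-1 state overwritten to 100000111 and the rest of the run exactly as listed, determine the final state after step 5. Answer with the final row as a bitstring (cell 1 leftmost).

010001000

state after step 1 := 100000111
step 2: 110001100
step 3: 111011111
step 4: 001010000
step 5: 010001000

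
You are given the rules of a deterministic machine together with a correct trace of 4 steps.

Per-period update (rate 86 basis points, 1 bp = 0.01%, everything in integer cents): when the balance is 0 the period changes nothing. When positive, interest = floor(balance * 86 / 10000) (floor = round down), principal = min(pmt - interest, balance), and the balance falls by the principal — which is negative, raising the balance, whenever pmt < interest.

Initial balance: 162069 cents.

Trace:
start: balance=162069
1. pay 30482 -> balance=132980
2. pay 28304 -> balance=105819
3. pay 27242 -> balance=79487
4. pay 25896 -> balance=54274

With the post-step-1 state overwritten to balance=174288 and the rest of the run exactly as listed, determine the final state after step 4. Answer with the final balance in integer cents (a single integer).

state after step 1 := balance=174288
2. pay 28304 -> balance=147482
3. pay 27242 -> balance=121508
4. pay 25896 -> balance=96656

96656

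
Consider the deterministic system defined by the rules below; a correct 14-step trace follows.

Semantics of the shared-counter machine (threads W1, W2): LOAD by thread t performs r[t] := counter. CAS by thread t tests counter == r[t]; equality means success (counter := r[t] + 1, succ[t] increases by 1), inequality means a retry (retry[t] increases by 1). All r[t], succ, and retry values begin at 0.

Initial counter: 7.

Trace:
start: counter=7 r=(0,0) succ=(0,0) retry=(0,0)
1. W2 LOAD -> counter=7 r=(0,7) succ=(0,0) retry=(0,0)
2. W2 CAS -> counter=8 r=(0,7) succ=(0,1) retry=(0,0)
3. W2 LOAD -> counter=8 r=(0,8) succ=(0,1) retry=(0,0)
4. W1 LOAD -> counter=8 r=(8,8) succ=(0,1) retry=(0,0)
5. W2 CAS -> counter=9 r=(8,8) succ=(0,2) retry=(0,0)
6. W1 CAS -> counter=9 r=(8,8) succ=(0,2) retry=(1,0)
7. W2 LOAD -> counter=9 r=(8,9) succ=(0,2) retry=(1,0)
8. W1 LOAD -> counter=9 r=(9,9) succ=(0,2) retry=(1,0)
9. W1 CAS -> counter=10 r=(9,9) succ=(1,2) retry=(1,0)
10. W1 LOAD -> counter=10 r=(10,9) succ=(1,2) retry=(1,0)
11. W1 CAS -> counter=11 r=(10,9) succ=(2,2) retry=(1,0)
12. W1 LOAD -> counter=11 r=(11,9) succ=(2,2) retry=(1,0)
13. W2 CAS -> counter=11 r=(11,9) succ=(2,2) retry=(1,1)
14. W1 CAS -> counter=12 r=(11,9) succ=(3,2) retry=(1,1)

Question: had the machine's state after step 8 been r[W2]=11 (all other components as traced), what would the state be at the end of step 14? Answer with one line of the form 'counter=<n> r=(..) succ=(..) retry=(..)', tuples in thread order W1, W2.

state after step 8 := counter=9 r=(9,11) succ=(0,2) retry=(1,0)
9. W1 CAS -> counter=10 r=(9,11) succ=(1,2) retry=(1,0)
10. W1 LOAD -> counter=10 r=(10,11) succ=(1,2) retry=(1,0)
11. W1 CAS -> counter=11 r=(10,11) succ=(2,2) retry=(1,0)
12. W1 LOAD -> counter=11 r=(11,11) succ=(2,2) retry=(1,0)
13. W2 CAS -> counter=12 r=(11,11) succ=(2,3) retry=(1,0)
14. W1 CAS -> counter=12 r=(11,11) succ=(2,3) retry=(2,0)

counter=12 r=(11,11) succ=(2,3) retry=(2,0)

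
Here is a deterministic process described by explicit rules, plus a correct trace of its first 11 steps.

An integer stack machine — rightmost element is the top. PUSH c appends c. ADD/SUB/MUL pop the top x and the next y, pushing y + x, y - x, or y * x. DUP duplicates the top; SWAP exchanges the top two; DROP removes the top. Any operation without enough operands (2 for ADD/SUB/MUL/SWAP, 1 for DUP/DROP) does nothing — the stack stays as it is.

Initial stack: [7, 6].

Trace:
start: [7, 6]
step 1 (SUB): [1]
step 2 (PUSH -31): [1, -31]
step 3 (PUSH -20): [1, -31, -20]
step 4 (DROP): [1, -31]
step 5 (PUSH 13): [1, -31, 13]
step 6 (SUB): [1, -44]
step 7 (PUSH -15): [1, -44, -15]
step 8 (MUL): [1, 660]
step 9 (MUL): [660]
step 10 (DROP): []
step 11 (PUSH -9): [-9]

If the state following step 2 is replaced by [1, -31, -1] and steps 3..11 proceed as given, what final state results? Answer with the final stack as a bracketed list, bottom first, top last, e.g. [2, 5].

[1, -9]

state after step 2 := [1, -31, -1]
step 3 (PUSH -20): [1, -31, -1, -20]
step 4 (DROP): [1, -31, -1]
step 5 (PUSH 13): [1, -31, -1, 13]
step 6 (SUB): [1, -31, -14]
step 7 (PUSH -15): [1, -31, -14, -15]
step 8 (MUL): [1, -31, 210]
step 9 (MUL): [1, -6510]
step 10 (DROP): [1]
step 11 (PUSH -9): [1, -9]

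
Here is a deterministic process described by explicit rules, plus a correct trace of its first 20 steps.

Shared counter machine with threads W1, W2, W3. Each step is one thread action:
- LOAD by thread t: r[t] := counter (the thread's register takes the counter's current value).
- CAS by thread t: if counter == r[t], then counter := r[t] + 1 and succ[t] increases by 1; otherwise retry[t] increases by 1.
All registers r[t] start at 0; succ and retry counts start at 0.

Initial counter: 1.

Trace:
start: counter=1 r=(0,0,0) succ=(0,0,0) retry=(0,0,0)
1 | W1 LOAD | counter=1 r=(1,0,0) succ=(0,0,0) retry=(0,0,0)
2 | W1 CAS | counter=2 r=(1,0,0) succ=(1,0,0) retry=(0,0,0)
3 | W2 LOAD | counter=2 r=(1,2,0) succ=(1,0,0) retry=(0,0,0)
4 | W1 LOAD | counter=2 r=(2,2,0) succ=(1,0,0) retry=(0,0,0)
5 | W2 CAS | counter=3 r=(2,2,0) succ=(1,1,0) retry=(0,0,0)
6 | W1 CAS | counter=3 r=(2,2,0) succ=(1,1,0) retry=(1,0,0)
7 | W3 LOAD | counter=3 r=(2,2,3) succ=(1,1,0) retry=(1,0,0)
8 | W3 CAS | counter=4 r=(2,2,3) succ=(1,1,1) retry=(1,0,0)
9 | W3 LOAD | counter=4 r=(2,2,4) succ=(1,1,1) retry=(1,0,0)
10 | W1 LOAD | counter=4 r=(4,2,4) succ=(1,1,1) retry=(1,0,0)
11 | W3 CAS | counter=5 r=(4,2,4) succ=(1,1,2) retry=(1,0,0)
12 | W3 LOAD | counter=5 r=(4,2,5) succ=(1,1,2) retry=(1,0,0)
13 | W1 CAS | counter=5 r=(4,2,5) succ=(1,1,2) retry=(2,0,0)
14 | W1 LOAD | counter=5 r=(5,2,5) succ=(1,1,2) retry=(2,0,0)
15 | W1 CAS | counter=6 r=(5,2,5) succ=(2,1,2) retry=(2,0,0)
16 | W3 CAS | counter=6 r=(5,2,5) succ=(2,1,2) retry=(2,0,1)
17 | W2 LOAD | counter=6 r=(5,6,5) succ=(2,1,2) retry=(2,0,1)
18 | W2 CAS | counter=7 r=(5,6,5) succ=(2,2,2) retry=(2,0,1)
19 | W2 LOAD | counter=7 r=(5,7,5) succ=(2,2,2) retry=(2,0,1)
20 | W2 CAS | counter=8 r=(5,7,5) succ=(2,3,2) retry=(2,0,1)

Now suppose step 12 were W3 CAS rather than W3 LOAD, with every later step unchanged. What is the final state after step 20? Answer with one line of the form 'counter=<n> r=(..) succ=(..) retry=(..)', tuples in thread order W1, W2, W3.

(re-executing from step 12 with the substitution; state before step 12: counter=5 r=(4,2,4) succ=(1,1,2) retry=(1,0,0))
12 | W3 CAS | counter=5 r=(4,2,4) succ=(1,1,2) retry=(1,0,1)
13 | W1 CAS | counter=5 r=(4,2,4) succ=(1,1,2) retry=(2,0,1)
14 | W1 LOAD | counter=5 r=(5,2,4) succ=(1,1,2) retry=(2,0,1)
15 | W1 CAS | counter=6 r=(5,2,4) succ=(2,1,2) retry=(2,0,1)
16 | W3 CAS | counter=6 r=(5,2,4) succ=(2,1,2) retry=(2,0,2)
17 | W2 LOAD | counter=6 r=(5,6,4) succ=(2,1,2) retry=(2,0,2)
18 | W2 CAS | counter=7 r=(5,6,4) succ=(2,2,2) retry=(2,0,2)
19 | W2 LOAD | counter=7 r=(5,7,4) succ=(2,2,2) retry=(2,0,2)
20 | W2 CAS | counter=8 r=(5,7,4) succ=(2,3,2) retry=(2,0,2)

counter=8 r=(5,7,4) succ=(2,3,2) retry=(2,0,2)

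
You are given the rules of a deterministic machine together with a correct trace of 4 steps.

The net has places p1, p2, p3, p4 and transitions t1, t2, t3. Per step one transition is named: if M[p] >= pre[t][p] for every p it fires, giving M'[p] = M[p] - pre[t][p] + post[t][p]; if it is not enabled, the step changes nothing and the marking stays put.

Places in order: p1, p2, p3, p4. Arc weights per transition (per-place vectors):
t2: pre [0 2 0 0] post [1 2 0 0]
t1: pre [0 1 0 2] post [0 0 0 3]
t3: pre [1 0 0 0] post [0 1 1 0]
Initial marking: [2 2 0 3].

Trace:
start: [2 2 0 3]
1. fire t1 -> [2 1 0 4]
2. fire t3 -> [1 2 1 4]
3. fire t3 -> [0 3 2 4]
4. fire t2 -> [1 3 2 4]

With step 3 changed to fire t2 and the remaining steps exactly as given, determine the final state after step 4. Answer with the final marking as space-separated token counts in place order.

(re-executing from step 3 with the substitution; state before step 3: [1 2 1 4])
3. fire t2 -> [2 2 1 4]
4. fire t2 -> [3 2 1 4]

3 2 1 4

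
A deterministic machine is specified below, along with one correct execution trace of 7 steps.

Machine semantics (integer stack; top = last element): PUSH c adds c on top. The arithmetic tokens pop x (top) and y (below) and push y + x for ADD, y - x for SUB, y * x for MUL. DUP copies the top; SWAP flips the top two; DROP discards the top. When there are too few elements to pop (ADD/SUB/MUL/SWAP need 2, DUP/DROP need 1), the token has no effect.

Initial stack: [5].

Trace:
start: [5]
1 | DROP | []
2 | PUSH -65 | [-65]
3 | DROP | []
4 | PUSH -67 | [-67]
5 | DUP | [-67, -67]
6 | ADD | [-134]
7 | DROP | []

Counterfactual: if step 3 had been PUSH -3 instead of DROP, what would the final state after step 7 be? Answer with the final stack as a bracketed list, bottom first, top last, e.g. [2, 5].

[-65, -3]

(re-executing from step 3 with the substitution; state before step 3: [-65])
3 | PUSH -3 | [-65, -3]
4 | PUSH -67 | [-65, -3, -67]
5 | DUP | [-65, -3, -67, -67]
6 | ADD | [-65, -3, -134]
7 | DROP | [-65, -3]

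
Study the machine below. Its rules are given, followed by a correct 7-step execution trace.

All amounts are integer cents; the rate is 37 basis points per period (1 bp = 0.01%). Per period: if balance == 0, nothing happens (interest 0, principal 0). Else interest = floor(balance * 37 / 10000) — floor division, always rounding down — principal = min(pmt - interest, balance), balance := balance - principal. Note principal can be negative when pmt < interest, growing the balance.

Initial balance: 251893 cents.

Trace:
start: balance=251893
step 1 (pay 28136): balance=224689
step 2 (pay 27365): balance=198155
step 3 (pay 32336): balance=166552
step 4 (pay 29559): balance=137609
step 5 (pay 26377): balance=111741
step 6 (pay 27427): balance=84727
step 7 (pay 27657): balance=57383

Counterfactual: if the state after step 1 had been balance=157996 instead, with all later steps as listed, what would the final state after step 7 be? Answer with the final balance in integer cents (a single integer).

0

state after step 1 := balance=157996
step 2 (pay 27365): balance=131215
step 3 (pay 32336): balance=99364
step 4 (pay 29559): balance=70172
step 5 (pay 26377): balance=44054
step 6 (pay 27427): balance=16789
step 7 (pay 27657): balance=0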